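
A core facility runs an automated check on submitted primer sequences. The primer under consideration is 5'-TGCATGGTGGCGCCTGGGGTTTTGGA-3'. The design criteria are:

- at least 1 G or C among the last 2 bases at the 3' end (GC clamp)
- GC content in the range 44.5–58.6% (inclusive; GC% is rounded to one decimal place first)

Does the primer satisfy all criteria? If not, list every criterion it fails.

Fails: GC content.

Base counts: A=2, T=8, G=12, C=4 (length 26).
GC clamp: 3' end GA has 1 G/C ✓
GC content: GC 16/26 = 61.5%, outside 44.5–58.6% ✗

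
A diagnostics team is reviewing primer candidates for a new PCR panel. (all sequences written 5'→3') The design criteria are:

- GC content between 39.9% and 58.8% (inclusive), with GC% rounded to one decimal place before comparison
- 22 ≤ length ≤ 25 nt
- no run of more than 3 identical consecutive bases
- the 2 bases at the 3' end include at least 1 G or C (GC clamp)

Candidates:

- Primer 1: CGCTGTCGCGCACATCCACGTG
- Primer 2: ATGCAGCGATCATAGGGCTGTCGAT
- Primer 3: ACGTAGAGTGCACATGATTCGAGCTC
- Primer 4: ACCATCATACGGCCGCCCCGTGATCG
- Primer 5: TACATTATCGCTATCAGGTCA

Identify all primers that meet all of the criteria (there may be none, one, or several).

Primer 1 (22 nt, A=3 T=4 G=6 C=9): GC 15/22 = 68.2%, outside 39.9–58.8% ✗; length 22 ✓; longest run = 2 ✓; 3' end TG has 1 G/C ✓ — fails.
Primer 2 (25 nt, A=6 T=6 G=8 C=5): GC 13/25 = 52.0% ✓; length 25 ✓; longest run = 3 ✓; 3' end AT has 0 G/C, need ≥1 ✗ — fails.
Primer 3 (26 nt, A=7 T=6 G=7 C=6): GC 13/26 = 50.0% ✓; length 26, outside 22–25 ✗; longest run = 2 ✓; 3' end TC has 1 G/C ✓ — fails.
Primer 4 (26 nt, A=5 T=4 G=6 C=11): GC 17/26 = 65.4%, outside 39.9–58.8% ✗; length 26, outside 22–25 ✗; longest run = 4, exceeds 3 ✗; 3' end CG has 2 G/C ✓ — fails.
Primer 5 (21 nt, A=6 T=7 G=3 C=5): GC 8/21 = 38.1%, outside 39.9–58.8% ✗; length 21, outside 22–25 ✗; longest run = 2 ✓; 3' end CA has 1 G/C ✓ — fails.

None of the candidates satisfy all criteria.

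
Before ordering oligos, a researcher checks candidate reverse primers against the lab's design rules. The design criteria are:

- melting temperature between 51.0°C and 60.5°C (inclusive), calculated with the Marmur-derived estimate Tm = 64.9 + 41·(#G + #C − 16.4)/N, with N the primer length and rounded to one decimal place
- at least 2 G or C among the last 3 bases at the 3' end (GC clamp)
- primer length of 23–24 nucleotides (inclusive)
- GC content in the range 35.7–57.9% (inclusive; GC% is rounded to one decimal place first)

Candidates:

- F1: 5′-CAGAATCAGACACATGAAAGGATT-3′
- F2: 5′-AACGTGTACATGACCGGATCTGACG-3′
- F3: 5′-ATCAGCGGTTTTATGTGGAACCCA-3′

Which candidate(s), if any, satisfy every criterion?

F3 only.

F1 (24 nt, A=11 T=4 G=5 C=4): Tm = 64.9 + 41·(9 − 16.4)/24 = 52.3°C ✓; 3' end ATT has 0 G/C, need ≥2 ✗; length 24 ✓; GC 9/24 = 37.5% ✓ — fails.
F2 (25 nt, A=7 T=5 G=7 C=6): Tm = 64.9 + 41·(13 − 16.4)/25 = 59.3°C ✓; 3' end ACG has 2 G/C ✓; length 25, outside 23–24 ✗; GC 13/25 = 52.0% ✓ — fails.
F3 (24 nt, A=6 T=7 G=6 C=5): Tm = 64.9 + 41·(11 − 16.4)/24 = 55.7°C ✓; 3' end CCA has 2 G/C ✓; length 24 ✓; GC 11/24 = 45.8% ✓ — passes.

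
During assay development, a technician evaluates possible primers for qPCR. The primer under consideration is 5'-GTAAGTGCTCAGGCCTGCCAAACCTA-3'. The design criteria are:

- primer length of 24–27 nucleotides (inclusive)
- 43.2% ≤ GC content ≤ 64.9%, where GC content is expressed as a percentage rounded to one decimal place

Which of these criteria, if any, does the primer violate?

Meets all criteria.

Base counts: A=7, T=5, G=6, C=8 (length 26).
length: length 26 ✓
GC content: GC 14/26 = 53.8% ✓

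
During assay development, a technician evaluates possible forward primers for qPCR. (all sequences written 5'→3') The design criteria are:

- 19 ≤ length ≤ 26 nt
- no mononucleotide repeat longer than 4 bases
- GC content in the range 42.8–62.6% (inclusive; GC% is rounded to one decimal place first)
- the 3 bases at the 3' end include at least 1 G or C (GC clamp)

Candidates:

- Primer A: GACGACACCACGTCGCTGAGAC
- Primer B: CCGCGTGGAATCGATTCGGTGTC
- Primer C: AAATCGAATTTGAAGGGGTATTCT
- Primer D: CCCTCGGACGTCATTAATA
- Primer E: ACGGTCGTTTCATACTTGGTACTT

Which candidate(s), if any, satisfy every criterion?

Primer A (22 nt, A=6 T=2 G=6 C=8): length 22 ✓; longest run = 2 ✓; GC 14/22 = 63.6%, outside 42.8–62.6% ✗; 3' end GAC has 2 G/C ✓ — fails.
Primer B (23 nt, A=3 T=6 G=8 C=6): length 23 ✓; longest run = 2 ✓; GC 14/23 = 60.9% ✓; 3' end GTC has 2 G/C ✓ — passes.
Primer C (24 nt, A=8 T=8 G=6 C=2): length 24 ✓; longest run = 4 ✓; GC 8/24 = 33.3%, outside 42.8–62.6% ✗; 3' end TCT has 1 G/C ✓ — fails.
Primer D (19 nt, A=5 T=5 G=3 C=6): length 19 ✓; longest run = 3 ✓; GC 9/19 = 47.4% ✓; 3' end ATA has 0 G/C, need ≥1 ✗ — fails.
Primer E (24 nt, A=4 T=10 G=5 C=5): length 24 ✓; longest run = 3 ✓; GC 10/24 = 41.7%, outside 42.8–62.6% ✗; 3' end CTT has 1 G/C ✓ — fails.

Primer B only.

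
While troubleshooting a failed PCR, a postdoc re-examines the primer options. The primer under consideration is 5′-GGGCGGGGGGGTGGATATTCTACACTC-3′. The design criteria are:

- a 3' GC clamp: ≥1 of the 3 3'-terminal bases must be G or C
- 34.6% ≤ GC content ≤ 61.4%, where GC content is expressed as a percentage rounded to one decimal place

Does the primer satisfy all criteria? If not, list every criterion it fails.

Base counts: A=4, T=6, G=12, C=5 (length 27).
GC clamp: 3' end CTC has 2 G/C ✓
GC content: GC 17/27 = 63.0%, outside 34.6–61.4% ✗

Fails: GC content.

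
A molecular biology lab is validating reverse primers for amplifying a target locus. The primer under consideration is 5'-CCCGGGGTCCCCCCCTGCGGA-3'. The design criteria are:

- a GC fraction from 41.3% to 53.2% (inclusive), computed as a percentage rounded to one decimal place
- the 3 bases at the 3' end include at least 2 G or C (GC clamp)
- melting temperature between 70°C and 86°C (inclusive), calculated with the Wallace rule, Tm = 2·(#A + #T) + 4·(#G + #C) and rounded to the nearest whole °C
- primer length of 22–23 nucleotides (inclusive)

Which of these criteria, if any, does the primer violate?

Fails: GC content, length.

Base counts: A=1, T=2, G=7, C=11 (length 21).
GC content: GC 18/21 = 85.7%, outside 41.3–53.2% ✗
GC clamp: 3' end GGA has 2 G/C ✓
Tm: Tm = 2·3 + 4·18 = 78°C ✓
length: length 21, outside 22–23 ✗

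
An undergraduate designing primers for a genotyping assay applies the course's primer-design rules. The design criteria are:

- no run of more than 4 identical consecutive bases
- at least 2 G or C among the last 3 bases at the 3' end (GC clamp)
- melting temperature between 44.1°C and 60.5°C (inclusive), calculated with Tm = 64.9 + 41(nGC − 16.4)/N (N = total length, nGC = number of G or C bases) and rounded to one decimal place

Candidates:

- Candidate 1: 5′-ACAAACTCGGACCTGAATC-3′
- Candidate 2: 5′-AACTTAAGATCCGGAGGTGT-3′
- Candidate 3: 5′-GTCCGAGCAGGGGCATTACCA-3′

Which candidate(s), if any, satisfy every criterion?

Candidate 1 (19 nt, A=7 T=3 G=3 C=6): longest run = 3 ✓; 3' end ATC has 1 G/C, need ≥2 ✗; Tm = 64.9 + 41·(9 − 16.4)/19 = 48.9°C ✓ — fails.
Candidate 2 (20 nt, A=6 T=5 G=6 C=3): longest run = 2 ✓; 3' end TGT has 1 G/C, need ≥2 ✗; Tm = 64.9 + 41·(9 − 16.4)/20 = 49.7°C ✓ — fails.
Candidate 3 (21 nt, A=5 T=3 G=7 C=6): longest run = 4 ✓; 3' end CCA has 2 G/C ✓; Tm = 64.9 + 41·(13 − 16.4)/21 = 58.3°C ✓ — passes.

Candidate 3 only.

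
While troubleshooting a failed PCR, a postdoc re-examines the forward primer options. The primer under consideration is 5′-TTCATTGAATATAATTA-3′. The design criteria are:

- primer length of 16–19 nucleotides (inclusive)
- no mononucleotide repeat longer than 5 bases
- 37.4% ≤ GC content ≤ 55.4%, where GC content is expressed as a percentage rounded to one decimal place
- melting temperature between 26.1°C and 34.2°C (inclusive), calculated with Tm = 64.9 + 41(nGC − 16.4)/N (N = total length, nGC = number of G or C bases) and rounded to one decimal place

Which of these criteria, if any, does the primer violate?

Base counts: A=7, T=8, G=1, C=1 (length 17).
length: length 17 ✓
homopolymer run: longest run = 2 ✓
GC content: GC 2/17 = 11.8%, outside 37.4–55.4% ✗
Tm: Tm = 64.9 + 41·(2 − 16.4)/17 = 30.2°C ✓

Fails: GC content.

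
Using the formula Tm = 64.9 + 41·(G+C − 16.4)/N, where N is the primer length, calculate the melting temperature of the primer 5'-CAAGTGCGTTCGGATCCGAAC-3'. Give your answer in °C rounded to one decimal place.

56.3°C

Base counts: A=5, T=4, G=6, C=6; G+C = 12, N = 21.
Tm = 64.9 + 41·(12 − 16.4)/21 = 64.9 + -180.40/21 = 56.3°C.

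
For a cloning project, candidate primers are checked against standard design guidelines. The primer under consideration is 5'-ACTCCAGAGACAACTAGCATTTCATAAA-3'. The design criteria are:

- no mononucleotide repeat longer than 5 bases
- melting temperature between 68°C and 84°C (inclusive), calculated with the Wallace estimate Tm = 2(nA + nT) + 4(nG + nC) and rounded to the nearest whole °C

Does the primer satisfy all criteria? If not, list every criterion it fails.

Meets all criteria.

Base counts: A=12, T=6, G=3, C=7 (length 28).
homopolymer run: longest run = 3 ✓
Tm: Tm = 2·18 + 4·10 = 76°C ✓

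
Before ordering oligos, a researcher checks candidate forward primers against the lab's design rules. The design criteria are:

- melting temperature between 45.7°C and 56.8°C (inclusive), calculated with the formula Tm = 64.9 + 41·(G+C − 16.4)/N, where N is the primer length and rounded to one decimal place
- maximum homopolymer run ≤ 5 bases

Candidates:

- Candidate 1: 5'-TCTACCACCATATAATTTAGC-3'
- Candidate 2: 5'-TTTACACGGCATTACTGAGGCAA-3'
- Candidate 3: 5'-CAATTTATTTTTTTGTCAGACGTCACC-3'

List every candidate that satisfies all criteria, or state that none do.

Candidate 1 (21 nt, A=7 T=7 G=1 C=6): Tm = 64.9 + 41·(7 − 16.4)/21 = 46.5°C ✓; longest run = 3 ✓ — passes.
Candidate 2 (23 nt, A=7 T=6 G=5 C=5): Tm = 64.9 + 41·(10 − 16.4)/23 = 53.5°C ✓; longest run = 3 ✓ — passes.
Candidate 3 (27 nt, A=6 T=12 G=3 C=6): Tm = 64.9 + 41·(9 − 16.4)/27 = 53.7°C ✓; longest run = 7, exceeds 5 ✗ — fails.

Candidate 1 and Candidate 2.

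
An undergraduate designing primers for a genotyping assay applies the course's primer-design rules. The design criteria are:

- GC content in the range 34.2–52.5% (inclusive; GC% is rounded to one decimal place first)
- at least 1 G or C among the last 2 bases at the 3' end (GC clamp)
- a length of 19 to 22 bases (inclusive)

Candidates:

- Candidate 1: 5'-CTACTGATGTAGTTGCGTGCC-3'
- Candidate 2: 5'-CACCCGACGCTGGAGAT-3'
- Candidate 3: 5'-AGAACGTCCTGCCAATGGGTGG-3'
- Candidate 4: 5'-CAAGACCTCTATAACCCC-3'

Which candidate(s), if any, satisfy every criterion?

Candidate 1 (21 nt, A=3 T=7 G=6 C=5): GC 11/21 = 52.4% ✓; 3' end CC has 2 G/C ✓; length 21 ✓ — passes.
Candidate 2 (17 nt, A=4 T=2 G=5 C=6): GC 11/17 = 64.7%, outside 34.2–52.5% ✗; 3' end AT has 0 G/C, need ≥1 ✗; length 17, outside 19–22 ✗ — fails.
Candidate 3 (22 nt, A=5 T=4 G=8 C=5): GC 13/22 = 59.1%, outside 34.2–52.5% ✗; 3' end GG has 2 G/C ✓; length 22 ✓ — fails.
Candidate 4 (18 nt, A=6 T=3 G=1 C=8): GC 9/18 = 50.0% ✓; 3' end CC has 2 G/C ✓; length 18, outside 19–22 ✗ — fails.

Candidate 1 only.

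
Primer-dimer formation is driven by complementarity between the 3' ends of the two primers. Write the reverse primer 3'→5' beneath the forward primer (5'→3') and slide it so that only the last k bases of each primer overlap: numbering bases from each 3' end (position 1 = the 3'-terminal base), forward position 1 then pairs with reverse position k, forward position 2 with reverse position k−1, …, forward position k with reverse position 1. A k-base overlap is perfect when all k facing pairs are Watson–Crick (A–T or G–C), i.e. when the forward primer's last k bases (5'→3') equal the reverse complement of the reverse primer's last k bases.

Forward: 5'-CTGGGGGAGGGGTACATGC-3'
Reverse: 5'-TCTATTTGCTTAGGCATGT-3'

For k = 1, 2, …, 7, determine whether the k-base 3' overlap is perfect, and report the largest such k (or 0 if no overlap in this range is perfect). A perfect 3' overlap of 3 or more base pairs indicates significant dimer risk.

Last 7 bases (5'→3') — forward …TACATGC, reverse …GGCATGT.
Reverse complement of the reverse primer's last 7 bases: ACATGCC; its first k bases are the reverse complement of the reverse primer's last k bases, so a perfect k-base overlap needs the forward primer's last k bases to equal them.
Comparing (forward last k vs required): k=1: C vs A ✗; k=2: GC vs AC ✗; k=3: TGC vs ACA ✗; k=4: ATGC vs ACAT ✗; k=5: CATGC vs ACATG ✗; k=6: ACATGC vs ACATGC ✓; k=7: TACATGC vs ACATGCC ✗.
Only k = 6 is perfect, so the longest perfect 3' overlap is 6.

Longest perfect overlap: 6 complementary base pairs; significant dimer risk (threshold 3).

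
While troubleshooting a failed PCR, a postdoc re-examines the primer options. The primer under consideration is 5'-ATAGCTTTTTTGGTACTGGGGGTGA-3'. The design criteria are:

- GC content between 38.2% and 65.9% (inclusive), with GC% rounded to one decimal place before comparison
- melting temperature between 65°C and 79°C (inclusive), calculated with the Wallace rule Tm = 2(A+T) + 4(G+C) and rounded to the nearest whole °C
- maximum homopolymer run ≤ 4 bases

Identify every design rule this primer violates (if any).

Fails: homopolymer run.

Base counts: A=4, T=10, G=9, C=2 (length 25).
GC content: GC 11/25 = 44.0% ✓
Tm: Tm = 2·14 + 4·11 = 72°C ✓
homopolymer run: longest run = 6, exceeds 4 ✗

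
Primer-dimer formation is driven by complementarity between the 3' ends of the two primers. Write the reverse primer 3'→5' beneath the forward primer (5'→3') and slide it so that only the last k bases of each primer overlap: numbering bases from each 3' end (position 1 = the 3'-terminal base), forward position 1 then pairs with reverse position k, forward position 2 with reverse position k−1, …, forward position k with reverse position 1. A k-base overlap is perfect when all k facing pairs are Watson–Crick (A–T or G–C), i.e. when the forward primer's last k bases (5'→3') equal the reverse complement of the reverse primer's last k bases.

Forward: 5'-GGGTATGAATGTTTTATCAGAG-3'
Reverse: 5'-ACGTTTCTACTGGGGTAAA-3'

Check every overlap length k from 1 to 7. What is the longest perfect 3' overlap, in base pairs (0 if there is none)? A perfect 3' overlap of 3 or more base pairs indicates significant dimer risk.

Last 7 bases (5'→3') — forward …ATCAGAG, reverse …GGGTAAA.
Reverse complement of the reverse primer's last 7 bases: TTTACCC; its first k bases are the reverse complement of the reverse primer's last k bases, so a perfect k-base overlap needs the forward primer's last k bases to equal them.
Comparing (forward last k vs required): k=1: G vs T ✗; k=2: AG vs TT ✗; k=3: GAG vs TTT ✗; k=4: AGAG vs TTTA ✗; k=5: CAGAG vs TTTAC ✗; k=6: TCAGAG vs TTTACC ✗; k=7: ATCAGAG vs TTTACCC ✗.
No overlap length from 1 to 7 is perfect, so the longest perfect 3' overlap is 0.

Longest perfect overlap: 0 complementary base pairs; below the dimer-risk threshold (threshold 3).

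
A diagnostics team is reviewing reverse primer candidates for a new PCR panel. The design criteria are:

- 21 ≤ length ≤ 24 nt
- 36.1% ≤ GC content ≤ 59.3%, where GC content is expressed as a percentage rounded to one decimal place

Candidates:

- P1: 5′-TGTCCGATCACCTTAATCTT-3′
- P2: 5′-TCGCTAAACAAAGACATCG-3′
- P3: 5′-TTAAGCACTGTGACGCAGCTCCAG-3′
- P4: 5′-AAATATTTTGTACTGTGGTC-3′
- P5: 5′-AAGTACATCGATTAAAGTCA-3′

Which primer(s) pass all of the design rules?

P1 (20 nt, A=4 T=8 G=2 C=6): length 20, outside 21–24 ✗; GC 8/20 = 40.0% ✓ — fails.
P2 (19 nt, A=8 T=3 G=3 C=5): length 19, outside 21–24 ✗; GC 8/19 = 42.1% ✓ — fails.
P3 (24 nt, A=6 T=5 G=6 C=7): length 24 ✓; GC 13/24 = 54.2% ✓ — passes.
P4 (20 nt, A=5 T=9 G=4 C=2): length 20, outside 21–24 ✗; GC 6/20 = 30.0%, outside 36.1–59.3% ✗ — fails.
P5 (20 nt, A=9 T=5 G=3 C=3): length 20, outside 21–24 ✗; GC 6/20 = 30.0%, outside 36.1–59.3% ✗ — fails.

P3 only.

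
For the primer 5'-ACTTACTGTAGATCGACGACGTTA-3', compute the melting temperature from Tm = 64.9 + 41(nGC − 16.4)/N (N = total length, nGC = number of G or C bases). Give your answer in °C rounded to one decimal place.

Base counts: A=7, T=7, G=5, C=5; G+C = 10, N = 24.
Tm = 64.9 + 41·(10 − 16.4)/24 = 64.9 + -262.40/24 = 54.0°C.

54.0°C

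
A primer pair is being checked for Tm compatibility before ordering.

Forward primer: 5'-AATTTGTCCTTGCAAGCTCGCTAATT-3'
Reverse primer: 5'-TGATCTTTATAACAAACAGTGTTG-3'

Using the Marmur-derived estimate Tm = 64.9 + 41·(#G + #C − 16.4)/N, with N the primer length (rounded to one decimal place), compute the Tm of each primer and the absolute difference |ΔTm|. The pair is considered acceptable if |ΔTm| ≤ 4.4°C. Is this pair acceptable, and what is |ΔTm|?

Forward: G+C = 10, N = 26 → Tm = 64.9 + 41·(10 − 16.4)/26 = 54.8°C.
Reverse: G+C = 7, N = 24 → Tm = 64.9 + 41·(7 − 16.4)/24 = 48.8°C.
|ΔTm| = |54.8 − 48.8| = 6.0°C, > 4.4°C.

|ΔTm| = 6.0°C; the pair is not acceptable.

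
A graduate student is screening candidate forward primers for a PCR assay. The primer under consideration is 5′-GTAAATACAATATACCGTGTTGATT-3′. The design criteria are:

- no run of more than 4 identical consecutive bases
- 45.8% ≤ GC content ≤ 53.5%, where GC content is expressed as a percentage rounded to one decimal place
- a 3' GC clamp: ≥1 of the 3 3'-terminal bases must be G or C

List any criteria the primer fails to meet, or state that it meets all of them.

Fails: GC content, GC clamp.

Base counts: A=9, T=9, G=4, C=3 (length 25).
homopolymer run: longest run = 3 ✓
GC content: GC 7/25 = 28.0%, outside 45.8–53.5% ✗
GC clamp: 3' end ATT has 0 G/C, need ≥1 ✗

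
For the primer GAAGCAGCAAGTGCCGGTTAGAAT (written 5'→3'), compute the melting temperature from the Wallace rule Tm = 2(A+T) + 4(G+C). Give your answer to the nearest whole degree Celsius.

Base counts: A=8, T=4, G=8, C=4 (length 24).
Tm = 2·(8+4) + 4·(8+4) = 2·12 + 4·12 = 24 + 48 = 72°C.

72°C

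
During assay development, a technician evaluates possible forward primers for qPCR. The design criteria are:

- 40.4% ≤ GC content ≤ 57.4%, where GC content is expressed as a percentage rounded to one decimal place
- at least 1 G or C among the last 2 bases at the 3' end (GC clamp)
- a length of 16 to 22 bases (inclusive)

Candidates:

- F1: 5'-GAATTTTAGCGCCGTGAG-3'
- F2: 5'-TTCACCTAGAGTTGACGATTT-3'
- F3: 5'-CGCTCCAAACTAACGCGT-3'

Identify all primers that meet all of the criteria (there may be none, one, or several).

F1 and F3.

F1 (18 nt, A=4 T=5 G=6 C=3): GC 9/18 = 50.0% ✓; 3' end AG has 1 G/C ✓; length 18 ✓ — passes.
F2 (21 nt, A=5 T=8 G=4 C=4): GC 8/21 = 38.1%, outside 40.4–57.4% ✗; 3' end TT has 0 G/C, need ≥1 ✗; length 21 ✓ — fails.
F3 (18 nt, A=5 T=3 G=3 C=7): GC 10/18 = 55.6% ✓; 3' end GT has 1 G/C ✓; length 18 ✓ — passes.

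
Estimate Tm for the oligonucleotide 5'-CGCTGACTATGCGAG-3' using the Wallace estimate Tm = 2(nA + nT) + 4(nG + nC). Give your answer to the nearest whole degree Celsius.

48°C

Base counts: A=3, T=3, G=5, C=4 (length 15).
Tm = 2·(3+3) + 4·(5+4) = 2·6 + 4·9 = 12 + 36 = 48°C.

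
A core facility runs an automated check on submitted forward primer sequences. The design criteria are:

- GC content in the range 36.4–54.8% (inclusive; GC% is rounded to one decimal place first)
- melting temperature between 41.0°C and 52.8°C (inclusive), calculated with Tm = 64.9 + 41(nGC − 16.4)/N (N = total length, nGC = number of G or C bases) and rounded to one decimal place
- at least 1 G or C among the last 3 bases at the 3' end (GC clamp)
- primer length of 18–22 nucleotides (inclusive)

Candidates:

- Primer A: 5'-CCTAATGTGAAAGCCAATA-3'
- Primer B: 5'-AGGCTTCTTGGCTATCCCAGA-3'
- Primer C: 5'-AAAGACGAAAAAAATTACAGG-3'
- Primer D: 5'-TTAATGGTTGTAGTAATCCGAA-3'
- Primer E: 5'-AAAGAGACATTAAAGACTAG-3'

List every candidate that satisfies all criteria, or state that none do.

Primer A (19 nt, A=8 T=4 G=3 C=4): GC 7/19 = 36.8% ✓; Tm = 64.9 + 41·(7 − 16.4)/19 = 44.6°C ✓; 3' end ATA has 0 G/C, need ≥1 ✗; length 19 ✓ — fails.
Primer B (21 nt, A=4 T=6 G=5 C=6): GC 11/21 = 52.4% ✓; Tm = 64.9 + 41·(11 − 16.4)/21 = 54.4°C, outside 41.0–52.8°C ✗; 3' end AGA has 1 G/C ✓; length 21 ✓ — fails.
Primer C (21 nt, A=13 T=2 G=4 C=2): GC 6/21 = 28.6%, outside 36.4–54.8% ✗; Tm = 64.9 + 41·(6 − 16.4)/21 = 44.6°C ✓; 3' end AGG has 2 G/C ✓; length 21 ✓ — fails.
Primer D (22 nt, A=7 T=8 G=5 C=2): GC 7/22 = 31.8%, outside 36.4–54.8% ✗; Tm = 64.9 + 41·(7 − 16.4)/22 = 47.4°C ✓; 3' end GAA has 1 G/C ✓; length 22 ✓ — fails.
Primer E (20 nt, A=11 T=3 G=4 C=2): GC 6/20 = 30.0%, outside 36.4–54.8% ✗; Tm = 64.9 + 41·(6 − 16.4)/20 = 43.6°C ✓; 3' end TAG has 1 G/C ✓; length 20 ✓ — fails.

None of the candidates satisfy all criteria.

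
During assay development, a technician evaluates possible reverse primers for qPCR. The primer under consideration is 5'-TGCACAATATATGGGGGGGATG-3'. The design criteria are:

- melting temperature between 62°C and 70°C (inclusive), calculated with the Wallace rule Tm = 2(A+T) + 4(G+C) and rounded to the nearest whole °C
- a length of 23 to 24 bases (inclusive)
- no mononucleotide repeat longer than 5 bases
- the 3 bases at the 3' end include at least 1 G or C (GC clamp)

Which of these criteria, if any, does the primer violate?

Base counts: A=6, T=5, G=9, C=2 (length 22).
Tm: Tm = 2·11 + 4·11 = 66°C ✓
length: length 22, outside 23–24 ✗
homopolymer run: longest run = 7, exceeds 5 ✗
GC clamp: 3' end ATG has 1 G/C ✓

Fails: length, homopolymer run.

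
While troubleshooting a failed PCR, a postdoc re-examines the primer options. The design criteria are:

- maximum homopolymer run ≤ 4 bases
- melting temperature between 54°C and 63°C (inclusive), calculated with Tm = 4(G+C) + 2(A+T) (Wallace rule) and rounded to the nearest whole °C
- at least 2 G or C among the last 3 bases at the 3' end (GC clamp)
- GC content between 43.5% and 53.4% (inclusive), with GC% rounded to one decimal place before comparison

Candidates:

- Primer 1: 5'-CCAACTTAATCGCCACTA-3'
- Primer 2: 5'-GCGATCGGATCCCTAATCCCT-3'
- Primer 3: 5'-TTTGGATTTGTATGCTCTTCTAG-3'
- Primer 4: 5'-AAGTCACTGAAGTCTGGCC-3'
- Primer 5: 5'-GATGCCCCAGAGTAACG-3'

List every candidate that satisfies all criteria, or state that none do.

Primer 1 (18 nt, A=6 T=4 G=1 C=7): longest run = 2 ✓; Tm = 2·10 + 4·8 = 52°C, outside 54–63°C ✗; 3' end CTA has 1 G/C, need ≥2 ✗; GC 8/18 = 44.4% ✓ — fails.
Primer 2 (21 nt, A=4 T=5 G=4 C=8): longest run = 3 ✓; Tm = 2·9 + 4·12 = 66°C, outside 54–63°C ✗; 3' end CCT has 2 G/C ✓; GC 12/21 = 57.1%, outside 43.5–53.4% ✗ — fails.
Primer 3 (23 nt, A=3 T=12 G=5 C=3): longest run = 3 ✓; Tm = 2·15 + 4·8 = 62°C ✓; 3' end TAG has 1 G/C, need ≥2 ✗; GC 8/23 = 34.8%, outside 43.5–53.4% ✗ — fails.
Primer 4 (19 nt, A=5 T=4 G=5 C=5): longest run = 2 ✓; Tm = 2·9 + 4·10 = 58°C ✓; 3' end GCC has 3 G/C ✓; GC 10/19 = 52.6% ✓ — passes.
Primer 5 (17 nt, A=5 T=2 G=5 C=5): longest run = 4 ✓; Tm = 2·7 + 4·10 = 54°C ✓; 3' end ACG has 2 G/C ✓; GC 10/17 = 58.8%, outside 43.5–53.4% ✗ — fails.

Primer 4 only.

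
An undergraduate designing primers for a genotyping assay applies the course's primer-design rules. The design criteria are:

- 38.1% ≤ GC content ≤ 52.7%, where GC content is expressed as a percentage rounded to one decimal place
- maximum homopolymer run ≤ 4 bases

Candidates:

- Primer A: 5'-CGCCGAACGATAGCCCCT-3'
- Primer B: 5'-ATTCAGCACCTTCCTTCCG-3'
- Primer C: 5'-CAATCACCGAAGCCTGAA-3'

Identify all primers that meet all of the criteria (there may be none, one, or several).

Primer A (18 nt, A=4 T=2 G=4 C=8): GC 12/18 = 66.7%, outside 38.1–52.7% ✗; longest run = 4 ✓ — fails.
Primer B (19 nt, A=3 T=6 G=2 C=8): GC 10/19 = 52.6% ✓; longest run = 2 ✓ — passes.
Primer C (18 nt, A=7 T=2 G=3 C=6): GC 9/18 = 50.0% ✓; longest run = 2 ✓ — passes.

Primer B and Primer C.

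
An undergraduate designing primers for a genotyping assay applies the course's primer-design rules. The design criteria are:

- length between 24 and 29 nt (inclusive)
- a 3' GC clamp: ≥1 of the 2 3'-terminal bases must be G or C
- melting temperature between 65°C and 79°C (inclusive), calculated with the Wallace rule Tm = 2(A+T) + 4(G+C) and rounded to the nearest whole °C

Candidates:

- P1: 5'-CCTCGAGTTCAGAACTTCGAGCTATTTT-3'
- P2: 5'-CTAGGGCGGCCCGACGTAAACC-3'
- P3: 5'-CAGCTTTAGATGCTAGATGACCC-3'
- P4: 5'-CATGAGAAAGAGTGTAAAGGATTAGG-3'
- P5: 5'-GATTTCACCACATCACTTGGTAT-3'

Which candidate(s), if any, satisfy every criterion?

P1 (28 nt, A=6 T=10 G=5 C=7): length 28 ✓; 3' end TT has 0 G/C, need ≥1 ✗; Tm = 2·16 + 4·12 = 80°C, outside 65–79°C ✗ — fails.
P2 (22 nt, A=5 T=2 G=7 C=8): length 22, outside 24–29 ✗; 3' end CC has 2 G/C ✓; Tm = 2·7 + 4·15 = 74°C ✓ — fails.
P3 (23 nt, A=6 T=6 G=5 C=6): length 23, outside 24–29 ✗; 3' end CC has 2 G/C ✓; Tm = 2·12 + 4·11 = 68°C ✓ — fails.
P4 (26 nt, A=11 T=5 G=9 C=1): length 26 ✓; 3' end GG has 2 G/C ✓; Tm = 2·16 + 4·10 = 72°C ✓ — passes.
P5 (23 nt, A=6 T=8 G=3 C=6): length 23, outside 24–29 ✗; 3' end AT has 0 G/C, need ≥1 ✗; Tm = 2·14 + 4·9 = 64°C, outside 65–79°C ✗ — fails.

P4 only.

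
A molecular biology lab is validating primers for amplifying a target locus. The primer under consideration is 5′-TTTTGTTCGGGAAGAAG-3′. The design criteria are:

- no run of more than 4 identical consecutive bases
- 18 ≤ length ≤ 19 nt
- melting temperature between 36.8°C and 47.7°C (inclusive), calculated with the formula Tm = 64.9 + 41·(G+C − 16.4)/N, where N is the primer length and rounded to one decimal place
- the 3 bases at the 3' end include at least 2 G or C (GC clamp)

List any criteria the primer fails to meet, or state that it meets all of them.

Fails: length, GC clamp.

Base counts: A=4, T=6, G=6, C=1 (length 17).
homopolymer run: longest run = 4 ✓
length: length 17, outside 18–19 ✗
Tm: Tm = 64.9 + 41·(7 − 16.4)/17 = 42.2°C ✓
GC clamp: 3' end AAG has 1 G/C, need ≥2 ✗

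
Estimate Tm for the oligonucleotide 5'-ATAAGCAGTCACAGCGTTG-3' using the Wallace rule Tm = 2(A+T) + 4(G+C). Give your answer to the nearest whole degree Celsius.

Base counts: A=6, T=4, G=5, C=4 (length 19).
Tm = 2·(6+4) + 4·(5+4) = 2·10 + 4·9 = 20 + 36 = 56°C.

56°C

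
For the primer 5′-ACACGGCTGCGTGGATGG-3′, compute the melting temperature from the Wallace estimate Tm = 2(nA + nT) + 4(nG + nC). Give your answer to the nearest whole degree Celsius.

60°C

Base counts: A=3, T=3, G=8, C=4 (length 18).
Tm = 2·(3+3) + 4·(8+4) = 2·6 + 4·12 = 12 + 48 = 60°C.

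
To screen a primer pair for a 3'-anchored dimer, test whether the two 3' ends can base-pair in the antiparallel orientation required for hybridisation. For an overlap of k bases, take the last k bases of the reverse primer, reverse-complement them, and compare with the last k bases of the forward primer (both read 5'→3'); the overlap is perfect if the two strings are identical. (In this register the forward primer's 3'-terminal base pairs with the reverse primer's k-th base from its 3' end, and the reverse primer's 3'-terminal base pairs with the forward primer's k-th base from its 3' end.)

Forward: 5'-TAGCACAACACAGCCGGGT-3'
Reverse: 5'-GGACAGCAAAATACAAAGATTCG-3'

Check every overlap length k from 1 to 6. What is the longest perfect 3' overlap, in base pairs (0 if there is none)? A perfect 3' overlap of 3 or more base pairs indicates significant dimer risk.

Last 6 bases (5'→3') — forward …CCGGGT, reverse …GATTCG.
Reverse complement of the reverse primer's last 6 bases: CGAATC; its first k bases are the reverse complement of the reverse primer's last k bases, so a perfect k-base overlap needs the forward primer's last k bases to equal them.
Comparing (forward last k vs required): k=1: T vs C ✗; k=2: GT vs CG ✗; k=3: GGT vs CGA ✗; k=4: GGGT vs CGAA ✗; k=5: CGGGT vs CGAAT ✗; k=6: CCGGGT vs CGAATC ✗.
No overlap length from 1 to 6 is perfect, so the longest perfect 3' overlap is 0.

Longest perfect overlap: 0 complementary base pairs; below the dimer-risk threshold (threshold 3).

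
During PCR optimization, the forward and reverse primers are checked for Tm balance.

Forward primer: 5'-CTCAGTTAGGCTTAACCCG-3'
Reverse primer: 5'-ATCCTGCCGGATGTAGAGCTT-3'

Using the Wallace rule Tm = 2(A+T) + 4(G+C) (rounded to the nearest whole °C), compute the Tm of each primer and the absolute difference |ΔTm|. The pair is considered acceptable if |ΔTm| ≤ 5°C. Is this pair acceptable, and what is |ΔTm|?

|ΔTm| = 6°C; the pair is not acceptable.

Forward: A=4 T=5 G=4 C=6 → Tm = 2·9 + 4·10 = 58°C.
Reverse: A=4 T=6 G=6 C=5 → Tm = 2·10 + 4·11 = 64°C.
|ΔTm| = |58 − 64| = 6°C, > 5°C.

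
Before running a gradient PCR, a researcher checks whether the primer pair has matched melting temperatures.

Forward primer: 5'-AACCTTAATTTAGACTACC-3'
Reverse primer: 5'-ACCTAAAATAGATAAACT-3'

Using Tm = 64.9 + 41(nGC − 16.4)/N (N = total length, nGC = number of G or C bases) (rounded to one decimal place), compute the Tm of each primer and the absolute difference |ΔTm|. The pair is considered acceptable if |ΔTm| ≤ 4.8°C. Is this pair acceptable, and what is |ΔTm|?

Forward: G+C = 6, N = 19 → Tm = 64.9 + 41·(6 − 16.4)/19 = 42.5°C.
Reverse: G+C = 4, N = 18 → Tm = 64.9 + 41·(4 − 16.4)/18 = 36.7°C.
|ΔTm| = |42.5 − 36.7| = 5.8°C, > 4.8°C.

|ΔTm| = 5.8°C; the pair is not acceptable.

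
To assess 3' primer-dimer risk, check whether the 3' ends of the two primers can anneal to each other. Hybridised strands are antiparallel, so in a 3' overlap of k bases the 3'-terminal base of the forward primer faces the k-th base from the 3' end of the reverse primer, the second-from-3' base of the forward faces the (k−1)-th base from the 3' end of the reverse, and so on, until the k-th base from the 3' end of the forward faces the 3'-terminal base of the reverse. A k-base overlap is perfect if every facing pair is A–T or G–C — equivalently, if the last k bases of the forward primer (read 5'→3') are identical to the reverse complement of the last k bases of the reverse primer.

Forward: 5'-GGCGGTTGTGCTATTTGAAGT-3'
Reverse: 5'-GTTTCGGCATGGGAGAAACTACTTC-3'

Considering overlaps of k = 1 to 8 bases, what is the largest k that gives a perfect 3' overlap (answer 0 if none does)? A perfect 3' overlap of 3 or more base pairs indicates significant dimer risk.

Last 8 bases (5'→3') — forward …TTTGAAGT, reverse …ACTACTTC.
Reverse complement of the reverse primer's last 8 bases: GAAGTAGT; its first k bases are the reverse complement of the reverse primer's last k bases, so a perfect k-base overlap needs the forward primer's last k bases to equal them.
Comparing (forward last k vs required): k=1: T vs G ✗; k=2: GT vs GA ✗; k=3: AGT vs GAA ✗; k=4: AAGT vs GAAG ✗; k=5: GAAGT vs GAAGT ✓; k=6: TGAAGT vs GAAGTA ✗; k=7: TTGAAGT vs GAAGTAG ✗; k=8: TTTGAAGT vs GAAGTAGT ✗.
Only k = 5 is perfect, so the longest perfect 3' overlap is 5.

Longest perfect overlap: 5 complementary base pairs; significant dimer risk (threshold 3).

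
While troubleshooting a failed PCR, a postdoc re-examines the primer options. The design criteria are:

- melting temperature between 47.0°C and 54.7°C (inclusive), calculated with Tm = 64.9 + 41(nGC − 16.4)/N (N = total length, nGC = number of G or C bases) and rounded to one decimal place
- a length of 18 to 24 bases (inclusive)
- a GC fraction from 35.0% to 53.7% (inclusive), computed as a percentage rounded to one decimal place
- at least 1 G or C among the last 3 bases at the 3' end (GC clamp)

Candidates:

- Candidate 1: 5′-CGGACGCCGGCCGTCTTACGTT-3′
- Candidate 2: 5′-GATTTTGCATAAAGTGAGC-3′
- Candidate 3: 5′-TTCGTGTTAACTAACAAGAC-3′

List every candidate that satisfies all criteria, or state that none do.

Candidate 1 (22 nt, A=2 T=5 G=7 C=8): Tm = 64.9 + 41·(15 − 16.4)/22 = 62.3°C, outside 47.0–54.7°C ✗; length 22 ✓; GC 15/22 = 68.2%, outside 35.0–53.7% ✗; 3' end GTT has 1 G/C ✓ — fails.
Candidate 2 (19 nt, A=6 T=6 G=5 C=2): Tm = 64.9 + 41·(7 − 16.4)/19 = 44.6°C, outside 47.0–54.7°C ✗; length 19 ✓; GC 7/19 = 36.8% ✓; 3' end AGC has 2 G/C ✓ — fails.
Candidate 3 (20 nt, A=7 T=6 G=3 C=4): Tm = 64.9 + 41·(7 − 16.4)/20 = 45.6°C, outside 47.0–54.7°C ✗; length 20 ✓; GC 7/20 = 35.0% ✓; 3' end GAC has 2 G/C ✓ — fails.

None of the candidates satisfy all criteria.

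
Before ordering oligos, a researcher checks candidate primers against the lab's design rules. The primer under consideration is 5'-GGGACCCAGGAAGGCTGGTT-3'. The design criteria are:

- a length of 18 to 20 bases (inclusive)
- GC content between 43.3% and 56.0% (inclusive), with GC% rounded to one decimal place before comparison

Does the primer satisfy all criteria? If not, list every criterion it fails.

Fails: GC content.

Base counts: A=4, T=3, G=9, C=4 (length 20).
length: length 20 ✓
GC content: GC 13/20 = 65.0%, outside 43.3–56.0% ✗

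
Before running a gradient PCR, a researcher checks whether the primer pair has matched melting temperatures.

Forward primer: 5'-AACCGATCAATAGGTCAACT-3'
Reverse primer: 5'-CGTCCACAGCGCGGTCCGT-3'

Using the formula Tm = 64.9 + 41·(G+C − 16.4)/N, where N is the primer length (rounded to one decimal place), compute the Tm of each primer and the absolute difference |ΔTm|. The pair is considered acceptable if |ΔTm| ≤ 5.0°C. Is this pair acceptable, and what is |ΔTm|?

Forward: G+C = 8, N = 20 → Tm = 64.9 + 41·(8 − 16.4)/20 = 47.7°C.
Reverse: G+C = 14, N = 19 → Tm = 64.9 + 41·(14 − 16.4)/19 = 59.7°C.
|ΔTm| = |47.7 − 59.7| = 12.0°C, > 5.0°C.

|ΔTm| = 12.0°C; the pair is not acceptable.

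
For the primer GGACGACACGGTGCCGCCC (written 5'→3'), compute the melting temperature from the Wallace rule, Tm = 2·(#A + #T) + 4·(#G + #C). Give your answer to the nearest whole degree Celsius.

68°C

Base counts: A=3, T=1, G=7, C=8 (length 19).
Tm = 2·(3+1) + 4·(7+8) = 2·4 + 4·15 = 8 + 60 = 68°C.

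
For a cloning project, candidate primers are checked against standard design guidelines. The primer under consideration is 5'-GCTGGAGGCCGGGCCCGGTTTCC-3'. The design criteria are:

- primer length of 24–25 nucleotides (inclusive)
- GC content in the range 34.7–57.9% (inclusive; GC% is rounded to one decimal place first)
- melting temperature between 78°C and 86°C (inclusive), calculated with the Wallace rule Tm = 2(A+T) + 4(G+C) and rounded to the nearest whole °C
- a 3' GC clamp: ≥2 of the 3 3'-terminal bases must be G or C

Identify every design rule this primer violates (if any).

Base counts: A=1, T=4, G=10, C=8 (length 23).
length: length 23, outside 24–25 ✗
GC content: GC 18/23 = 78.3%, outside 34.7–57.9% ✗
Tm: Tm = 2·5 + 4·18 = 82°C ✓
GC clamp: 3' end TCC has 2 G/C ✓

Fails: length, GC content.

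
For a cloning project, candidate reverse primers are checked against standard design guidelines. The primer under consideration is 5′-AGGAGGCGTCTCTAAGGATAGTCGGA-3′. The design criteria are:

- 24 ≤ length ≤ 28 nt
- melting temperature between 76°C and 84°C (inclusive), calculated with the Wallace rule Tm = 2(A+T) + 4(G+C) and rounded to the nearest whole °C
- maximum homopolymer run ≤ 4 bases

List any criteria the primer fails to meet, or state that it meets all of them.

Base counts: A=7, T=5, G=10, C=4 (length 26).
length: length 26 ✓
Tm: Tm = 2·12 + 4·14 = 80°C ✓
homopolymer run: longest run = 2 ✓

Meets all criteria.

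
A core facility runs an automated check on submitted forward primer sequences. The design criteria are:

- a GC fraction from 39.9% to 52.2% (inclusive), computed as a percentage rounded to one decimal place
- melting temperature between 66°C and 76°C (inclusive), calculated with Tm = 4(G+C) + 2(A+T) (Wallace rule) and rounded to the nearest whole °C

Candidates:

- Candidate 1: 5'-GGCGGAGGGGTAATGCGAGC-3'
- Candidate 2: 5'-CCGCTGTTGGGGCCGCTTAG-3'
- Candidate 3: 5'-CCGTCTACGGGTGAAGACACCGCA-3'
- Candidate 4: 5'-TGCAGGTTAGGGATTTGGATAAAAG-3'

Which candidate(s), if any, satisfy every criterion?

Candidate 4 only.

Candidate 1 (20 nt, A=4 T=2 G=11 C=3): GC 14/20 = 70.0%, outside 39.9–52.2% ✗; Tm = 2·6 + 4·14 = 68°C ✓ — fails.
Candidate 2 (20 nt, A=1 T=5 G=8 C=6): GC 14/20 = 70.0%, outside 39.9–52.2% ✗; Tm = 2·6 + 4·14 = 68°C ✓ — fails.
Candidate 3 (24 nt, A=6 T=3 G=7 C=8): GC 15/24 = 62.5%, outside 39.9–52.2% ✗; Tm = 2·9 + 4·15 = 78°C, outside 66–76°C ✗ — fails.
Candidate 4 (25 nt, A=8 T=7 G=9 C=1): GC 10/25 = 40.0% ✓; Tm = 2·15 + 4·10 = 70°C ✓ — passes.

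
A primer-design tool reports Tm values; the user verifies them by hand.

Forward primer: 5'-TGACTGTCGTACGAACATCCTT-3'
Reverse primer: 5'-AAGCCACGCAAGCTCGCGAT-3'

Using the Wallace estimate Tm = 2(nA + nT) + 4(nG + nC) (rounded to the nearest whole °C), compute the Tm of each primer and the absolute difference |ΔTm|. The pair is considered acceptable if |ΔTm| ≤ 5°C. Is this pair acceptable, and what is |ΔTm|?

Forward: A=5 T=7 G=4 C=6 → Tm = 2·12 + 4·10 = 64°C.
Reverse: A=6 T=2 G=5 C=7 → Tm = 2·8 + 4·12 = 64°C.
|ΔTm| = |64 − 64| = 0°C, ≤ 5°C.

|ΔTm| = 0°C; the pair is acceptable.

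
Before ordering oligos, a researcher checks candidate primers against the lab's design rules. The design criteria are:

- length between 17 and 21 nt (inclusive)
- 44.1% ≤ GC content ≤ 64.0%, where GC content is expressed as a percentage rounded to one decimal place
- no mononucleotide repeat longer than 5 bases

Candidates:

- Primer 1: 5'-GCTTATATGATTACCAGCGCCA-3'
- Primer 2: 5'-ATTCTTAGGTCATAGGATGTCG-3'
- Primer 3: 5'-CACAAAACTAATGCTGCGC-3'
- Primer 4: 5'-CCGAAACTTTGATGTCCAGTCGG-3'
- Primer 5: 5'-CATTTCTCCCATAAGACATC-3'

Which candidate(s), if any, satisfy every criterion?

Primer 3 only.

Primer 1 (22 nt, A=6 T=6 G=4 C=6): length 22, outside 17–21 ✗; GC 10/22 = 45.5% ✓; longest run = 2 ✓ — fails.
Primer 2 (22 nt, A=5 T=8 G=6 C=3): length 22, outside 17–21 ✗; GC 9/22 = 40.9%, outside 44.1–64.0% ✗; longest run = 2 ✓ — fails.
Primer 3 (19 nt, A=7 T=3 G=3 C=6): length 19 ✓; GC 9/19 = 47.4% ✓; longest run = 4 ✓ — passes.
Primer 4 (23 nt, A=5 T=6 G=6 C=6): length 23, outside 17–21 ✗; GC 12/23 = 52.2% ✓; longest run = 3 ✓ — fails.
Primer 5 (20 nt, A=6 T=6 G=1 C=7): length 20 ✓; GC 8/20 = 40.0%, outside 44.1–64.0% ✗; longest run = 3 ✓ — fails.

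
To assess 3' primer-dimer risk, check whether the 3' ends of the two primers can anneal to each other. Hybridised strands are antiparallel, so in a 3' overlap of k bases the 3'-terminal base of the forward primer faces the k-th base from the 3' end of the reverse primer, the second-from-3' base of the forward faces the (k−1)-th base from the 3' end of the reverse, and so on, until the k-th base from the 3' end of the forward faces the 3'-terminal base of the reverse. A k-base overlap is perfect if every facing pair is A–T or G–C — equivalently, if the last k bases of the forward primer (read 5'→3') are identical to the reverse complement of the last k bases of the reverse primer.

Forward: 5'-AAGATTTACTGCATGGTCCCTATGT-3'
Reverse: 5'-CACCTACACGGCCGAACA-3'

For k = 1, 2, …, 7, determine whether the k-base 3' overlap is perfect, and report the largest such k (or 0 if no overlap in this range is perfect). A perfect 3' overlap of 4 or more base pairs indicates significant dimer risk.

Longest perfect overlap: 3 complementary base pairs; below the dimer-risk threshold (threshold 4).

Last 7 bases (5'→3') — forward …CCTATGT, reverse …CCGAACA.
Reverse complement of the reverse primer's last 7 bases: TGTTCGG; its first k bases are the reverse complement of the reverse primer's last k bases, so a perfect k-base overlap needs the forward primer's last k bases to equal them.
Comparing (forward last k vs required): k=1: T vs T ✓; k=2: GT vs TG ✗; k=3: TGT vs TGT ✓; k=4: ATGT vs TGTT ✗; k=5: TATGT vs TGTTC ✗; k=6: CTATGT vs TGTTCG ✗; k=7: CCTATGT vs TGTTCGG ✗.
Perfect overlaps at k = 1, 3; the largest is 3.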